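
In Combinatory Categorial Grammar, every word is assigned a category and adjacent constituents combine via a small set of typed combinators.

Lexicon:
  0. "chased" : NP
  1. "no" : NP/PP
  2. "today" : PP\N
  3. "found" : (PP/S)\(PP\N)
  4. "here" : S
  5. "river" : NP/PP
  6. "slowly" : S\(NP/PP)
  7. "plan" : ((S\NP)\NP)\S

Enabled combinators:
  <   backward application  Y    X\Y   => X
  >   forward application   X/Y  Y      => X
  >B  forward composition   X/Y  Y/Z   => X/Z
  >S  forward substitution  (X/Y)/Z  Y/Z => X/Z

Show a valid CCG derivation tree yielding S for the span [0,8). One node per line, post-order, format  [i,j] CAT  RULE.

[0,1] NP  lex  "chased"
[1,2] NP/PP  lex  "no"
[2,3] PP\N  lex  "today"
[3,4] (PP/S)\(PP\N)  lex  "found"
[2,4] PP/S  <  k=3
[4,5] S  lex  "here"
[2,5] PP  >  k=4
[1,5] NP  >  k=2
[5,6] NP/PP  lex  "river"
[6,7] S\(NP/PP)  lex  "slowly"
[5,7] S  <  k=6
[7,8] ((S\NP)\NP)\S  lex  "plan"
[5,8] (S\NP)\NP  <  k=7
[1,8] S\NP  <  k=5
[0,8] S  <  k=1

[0,8] S   <
  [0,1] "chased" : NP
  [1,8] S\NP   <
    [1,5] NP   >
      [1,2] "no" : NP/PP
      [2,5] PP   >
        [2,4] PP/S   <
          [2,3] "today" : PP\N
          [3,4] "found" : (PP/S)\(PP\N)
        [4,5] "here" : S
    [5,8] (S\NP)\NP   <
      [5,7] S   <
        [5,6] "river" : NP/PP
        [6,7] "slowly" : S\(NP/PP)
      [7,8] "plan" : ((S\NP)\NP)\S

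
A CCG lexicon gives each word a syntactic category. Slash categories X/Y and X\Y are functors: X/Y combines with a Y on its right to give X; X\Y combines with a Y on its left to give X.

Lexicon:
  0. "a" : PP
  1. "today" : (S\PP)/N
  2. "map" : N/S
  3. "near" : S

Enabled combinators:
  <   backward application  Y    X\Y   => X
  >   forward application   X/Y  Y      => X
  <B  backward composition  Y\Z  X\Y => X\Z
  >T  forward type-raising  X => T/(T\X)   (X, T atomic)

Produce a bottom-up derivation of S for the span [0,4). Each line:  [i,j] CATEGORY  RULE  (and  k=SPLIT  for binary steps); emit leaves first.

[0,1] PP  lex  "a"
[1,2] (S\PP)/N  lex  "today"
[2,3] N/S  lex  "map"
[3,4] S  lex  "near"
[2,4] N  >  k=3
[1,4] S\PP  >  k=2
[0,4] S  <  k=1

[0,4] S   <
  [0,1] "a" : PP
  [1,4] S\PP   >
    [1,2] "today" : (S\PP)/N
    [2,4] N   >
      [2,3] "map" : N/S
      [3,4] "near" : S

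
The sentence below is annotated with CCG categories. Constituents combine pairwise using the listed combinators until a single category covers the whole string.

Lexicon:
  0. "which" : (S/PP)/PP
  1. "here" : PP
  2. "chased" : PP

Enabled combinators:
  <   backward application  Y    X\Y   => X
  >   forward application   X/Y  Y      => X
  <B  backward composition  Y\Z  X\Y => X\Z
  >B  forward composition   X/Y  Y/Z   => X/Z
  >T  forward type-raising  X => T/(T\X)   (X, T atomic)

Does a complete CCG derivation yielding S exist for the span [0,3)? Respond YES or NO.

YES

[0,3] S   >
  [0,2] S/PP   >
    [0,1] "which" : (S/PP)/PP
    [1,2] "here" : PP
  [2,3] "chased" : PP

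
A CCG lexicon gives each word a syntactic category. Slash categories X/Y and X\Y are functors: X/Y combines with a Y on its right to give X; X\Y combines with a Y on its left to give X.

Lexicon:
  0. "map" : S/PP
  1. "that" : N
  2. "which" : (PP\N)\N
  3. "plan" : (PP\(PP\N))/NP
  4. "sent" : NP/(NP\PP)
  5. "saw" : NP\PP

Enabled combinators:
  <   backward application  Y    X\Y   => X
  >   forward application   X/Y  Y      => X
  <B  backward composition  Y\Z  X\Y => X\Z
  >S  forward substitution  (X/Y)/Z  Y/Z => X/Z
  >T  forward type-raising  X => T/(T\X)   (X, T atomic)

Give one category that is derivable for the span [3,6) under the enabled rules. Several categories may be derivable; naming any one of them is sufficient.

PP\(PP\N)

[0,6] S   >
  [0,1] "map" : S/PP
  [1,6] PP   <
    [1,3] PP\N   <
      [1,2] "that" : N
      [2,3] "which" : (PP\N)\N
    [3,6] PP\(PP\N)   >
      [3,4] "plan" : (PP\(PP\N))/NP
      [4,6] NP   >
        [4,5] "sent" : NP/(NP\PP)
        [5,6] "saw" : NP\PP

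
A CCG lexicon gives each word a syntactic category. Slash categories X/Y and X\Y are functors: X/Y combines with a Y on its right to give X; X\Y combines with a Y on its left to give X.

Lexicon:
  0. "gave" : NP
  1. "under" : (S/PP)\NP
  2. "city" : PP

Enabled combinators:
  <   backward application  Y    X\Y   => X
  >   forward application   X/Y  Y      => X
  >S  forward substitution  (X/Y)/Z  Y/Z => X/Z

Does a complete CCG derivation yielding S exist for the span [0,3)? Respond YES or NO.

YES

[0,3] S   >
  [0,2] S/PP   <
    [0,1] "gave" : NP
    [1,2] "under" : (S/PP)\NP
  [2,3] "city" : PP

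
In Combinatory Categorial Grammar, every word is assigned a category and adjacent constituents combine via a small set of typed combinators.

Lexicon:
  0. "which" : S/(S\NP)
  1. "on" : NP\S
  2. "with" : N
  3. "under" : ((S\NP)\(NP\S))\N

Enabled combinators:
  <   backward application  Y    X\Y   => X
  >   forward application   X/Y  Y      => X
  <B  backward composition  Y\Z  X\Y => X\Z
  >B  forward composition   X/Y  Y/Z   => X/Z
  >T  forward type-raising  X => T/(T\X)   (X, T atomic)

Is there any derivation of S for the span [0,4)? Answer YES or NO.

[0,4] S   >
  [0,1] "which" : S/(S\NP)
  [1,4] S\NP   <
    [1,2] "on" : NP\S
    [2,4] (S\NP)\(NP\S)   <
      [2,3] "with" : N
      [3,4] "under" : ((S\NP)\(NP\S))\N

YES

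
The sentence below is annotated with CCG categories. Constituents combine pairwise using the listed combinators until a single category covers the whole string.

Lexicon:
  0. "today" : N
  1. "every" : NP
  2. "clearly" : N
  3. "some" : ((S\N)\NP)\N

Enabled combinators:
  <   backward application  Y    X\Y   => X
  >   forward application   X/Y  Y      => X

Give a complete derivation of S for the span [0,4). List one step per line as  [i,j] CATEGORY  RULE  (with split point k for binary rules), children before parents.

[0,1] N  lex  "today"
[1,2] NP  lex  "every"
[2,3] N  lex  "clearly"
[3,4] ((S\N)\NP)\N  lex  "some"
[2,4] (S\N)\NP  <  k=3
[1,4] S\N  <  k=2
[0,4] S  <  k=1

[0,4] S   <
  [0,1] "today" : N
  [1,4] S\N   <
    [1,2] "every" : NP
    [2,4] (S\N)\NP   <
      [2,3] "clearly" : N
      [3,4] "some" : ((S\N)\NP)\N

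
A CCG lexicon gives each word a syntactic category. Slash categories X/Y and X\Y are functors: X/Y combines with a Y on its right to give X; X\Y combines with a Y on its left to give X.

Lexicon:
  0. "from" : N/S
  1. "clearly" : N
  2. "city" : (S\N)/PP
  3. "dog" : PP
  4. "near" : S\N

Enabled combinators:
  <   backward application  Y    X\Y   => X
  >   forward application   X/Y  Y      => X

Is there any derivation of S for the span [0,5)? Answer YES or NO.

YES

[0,5] S   <
  [0,4] N   >
    [0,1] "from" : N/S
    [1,4] S   <
      [1,2] "clearly" : N
      [2,4] S\N   >
        [2,3] "city" : (S\N)/PP
        [3,4] "dog" : PP
  [4,5] "near" : S\N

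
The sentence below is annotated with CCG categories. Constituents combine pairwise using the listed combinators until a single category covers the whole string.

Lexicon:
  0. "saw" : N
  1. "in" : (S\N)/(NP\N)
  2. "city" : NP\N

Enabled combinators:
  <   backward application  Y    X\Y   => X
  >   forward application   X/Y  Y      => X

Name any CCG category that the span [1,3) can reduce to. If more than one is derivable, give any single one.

[0,3] S   <
  [0,1] "saw" : N
  [1,3] S\N   >
    [1,2] "in" : (S\N)/(NP\N)
    [2,3] "city" : NP\N

S\N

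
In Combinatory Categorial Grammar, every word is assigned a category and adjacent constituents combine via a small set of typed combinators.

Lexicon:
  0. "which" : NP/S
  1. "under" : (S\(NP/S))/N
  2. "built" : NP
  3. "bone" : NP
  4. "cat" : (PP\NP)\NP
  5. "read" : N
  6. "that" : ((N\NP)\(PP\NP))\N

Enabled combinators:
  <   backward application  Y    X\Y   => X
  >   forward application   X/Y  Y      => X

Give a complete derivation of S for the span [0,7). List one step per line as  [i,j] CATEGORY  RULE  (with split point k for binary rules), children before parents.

[0,1] NP/S  lex  "which"
[1,2] (S\(NP/S))/N  lex  "under"
[2,3] NP  lex  "built"
[3,4] NP  lex  "bone"
[4,5] (PP\NP)\NP  lex  "cat"
[3,5] PP\NP  <  k=4
[5,6] N  lex  "read"
[6,7] ((N\NP)\(PP\NP))\N  lex  "that"
[5,7] (N\NP)\(PP\NP)  <  k=6
[3,7] N\NP  <  k=5
[2,7] N  <  k=3
[1,7] S\(NP/S)  >  k=2
[0,7] S  <  k=1

[0,7] S   <
  [0,1] "which" : NP/S
  [1,7] S\(NP/S)   >
    [1,2] "under" : (S\(NP/S))/N
    [2,7] N   <
      [2,3] "built" : NP
      [3,7] N\NP   <
        [3,5] PP\NP   <
          [3,4] "bone" : NP
          [4,5] "cat" : (PP\NP)\NP
        [5,7] (N\NP)\(PP\NP)   <
          [5,6] "read" : N
          [6,7] "that" : ((N\NP)\(PP\NP))\N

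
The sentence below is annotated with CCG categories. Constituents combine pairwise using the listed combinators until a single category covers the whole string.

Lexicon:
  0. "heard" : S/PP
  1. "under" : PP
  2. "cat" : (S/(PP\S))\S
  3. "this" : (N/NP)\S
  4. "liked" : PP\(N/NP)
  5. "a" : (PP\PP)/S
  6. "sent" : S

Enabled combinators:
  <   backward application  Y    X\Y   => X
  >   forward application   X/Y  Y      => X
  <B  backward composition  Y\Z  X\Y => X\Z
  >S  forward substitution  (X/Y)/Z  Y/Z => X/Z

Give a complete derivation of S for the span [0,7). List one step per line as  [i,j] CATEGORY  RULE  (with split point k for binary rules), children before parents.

[0,1] S/PP  lex  "heard"
[1,2] PP  lex  "under"
[0,2] S  >  k=1
[2,3] (S/(PP\S))\S  lex  "cat"
[0,3] S/(PP\S)  <  k=2
[3,4] (N/NP)\S  lex  "this"
[4,5] PP\(N/NP)  lex  "liked"
[3,5] PP\S  <B  k=4
[5,6] (PP\PP)/S  lex  "a"
[6,7] S  lex  "sent"
[5,7] PP\PP  >  k=6
[3,7] PP\S  <B  k=5
[0,7] S  >  k=3

[0,7] S   >
  [0,3] S/(PP\S)   <
    [0,2] S   >
      [0,1] "heard" : S/PP
      [1,2] "under" : PP
    [2,3] "cat" : (S/(PP\S))\S
  [3,7] PP\S   <B
    [3,5] PP\S   <B
      [3,4] "this" : (N/NP)\S
      [4,5] "liked" : PP\(N/NP)
    [5,7] PP\PP   >
      [5,6] "a" : (PP\PP)/S
      [6,7] "sent" : S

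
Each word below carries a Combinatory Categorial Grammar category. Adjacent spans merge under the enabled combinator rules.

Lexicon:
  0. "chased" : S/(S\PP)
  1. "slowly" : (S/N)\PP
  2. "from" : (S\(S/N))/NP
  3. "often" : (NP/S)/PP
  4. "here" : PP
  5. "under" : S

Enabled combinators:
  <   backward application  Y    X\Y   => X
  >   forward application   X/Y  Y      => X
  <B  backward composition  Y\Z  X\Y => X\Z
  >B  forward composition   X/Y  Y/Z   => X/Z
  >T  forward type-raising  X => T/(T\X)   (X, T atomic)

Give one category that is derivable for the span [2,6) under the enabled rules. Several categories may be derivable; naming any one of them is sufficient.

S\(S/N)

[0,6] S   >
  [0,1] "chased" : S/(S\PP)
  [1,6] S\PP   <B
    [1,2] "slowly" : (S/N)\PP
    [2,6] S\(S/N)   >
      [2,3] "from" : (S\(S/N))/NP
      [3,6] NP   >
        [3,5] NP/S   >
          [3,4] "often" : (NP/S)/PP
          [4,5] "here" : PP
        [5,6] "under" : S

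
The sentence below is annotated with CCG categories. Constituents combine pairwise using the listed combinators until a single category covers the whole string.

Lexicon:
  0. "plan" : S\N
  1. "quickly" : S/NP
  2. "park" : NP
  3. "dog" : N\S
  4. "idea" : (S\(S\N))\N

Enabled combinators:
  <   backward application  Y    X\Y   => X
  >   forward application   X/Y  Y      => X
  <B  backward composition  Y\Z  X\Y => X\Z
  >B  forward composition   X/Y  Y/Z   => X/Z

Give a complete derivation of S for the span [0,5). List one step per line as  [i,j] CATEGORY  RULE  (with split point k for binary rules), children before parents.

[0,1] S\N  lex  "plan"
[1,2] S/NP  lex  "quickly"
[2,3] NP  lex  "park"
[1,3] S  >  k=2
[3,4] N\S  lex  "dog"
[1,4] N  <  k=3
[4,5] (S\(S\N))\N  lex  "idea"
[1,5] S\(S\N)  <  k=4
[0,5] S  <  k=1

[0,5] S   <
  [0,1] "plan" : S\N
  [1,5] S\(S\N)   <
    [1,4] N   <
      [1,3] S   >
        [1,2] "quickly" : S/NP
        [2,3] "park" : NP
      [3,4] "dog" : N\S
    [4,5] "idea" : (S\(S\N))\N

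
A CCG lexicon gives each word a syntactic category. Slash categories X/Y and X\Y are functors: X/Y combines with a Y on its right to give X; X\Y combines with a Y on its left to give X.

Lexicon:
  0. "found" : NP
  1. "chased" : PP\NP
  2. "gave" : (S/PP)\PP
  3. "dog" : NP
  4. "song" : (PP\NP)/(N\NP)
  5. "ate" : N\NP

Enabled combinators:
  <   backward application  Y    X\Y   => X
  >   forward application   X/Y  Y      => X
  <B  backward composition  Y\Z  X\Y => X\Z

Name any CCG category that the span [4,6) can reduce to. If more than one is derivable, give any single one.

[0,6] S   >
  [0,3] S/PP   <
    [0,2] PP   <
      [0,1] "found" : NP
      [1,2] "chased" : PP\NP
    [2,3] "gave" : (S/PP)\PP
  [3,6] PP   <
    [3,4] "dog" : NP
    [4,6] PP\NP   >
      [4,5] "song" : (PP\NP)/(N\NP)
      [5,6] "ate" : N\NP

PP\NP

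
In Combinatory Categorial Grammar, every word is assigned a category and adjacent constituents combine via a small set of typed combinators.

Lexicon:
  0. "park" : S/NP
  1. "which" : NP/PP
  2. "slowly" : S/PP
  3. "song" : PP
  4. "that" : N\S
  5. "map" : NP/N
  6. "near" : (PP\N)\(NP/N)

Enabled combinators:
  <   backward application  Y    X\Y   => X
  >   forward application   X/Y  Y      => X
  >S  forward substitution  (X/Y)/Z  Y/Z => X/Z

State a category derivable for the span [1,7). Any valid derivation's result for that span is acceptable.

NP

[0,7] S   >
  [0,1] "park" : S/NP
  [1,7] NP   >
    [1,2] "which" : NP/PP
    [2,7] PP   <
      [2,5] N   <
        [2,4] S   >
          [2,3] "slowly" : S/PP
          [3,4] "song" : PP
        [4,5] "that" : N\S
      [5,7] PP\N   <
        [5,6] "map" : NP/N
        [6,7] "near" : (PP\N)\(NP/N)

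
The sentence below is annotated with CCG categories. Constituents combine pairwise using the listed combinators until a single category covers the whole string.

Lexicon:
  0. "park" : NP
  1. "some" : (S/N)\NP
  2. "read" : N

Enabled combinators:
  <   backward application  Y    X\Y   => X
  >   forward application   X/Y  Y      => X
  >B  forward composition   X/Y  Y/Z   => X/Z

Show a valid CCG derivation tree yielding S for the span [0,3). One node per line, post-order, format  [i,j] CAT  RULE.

[0,3] S   >
  [0,2] S/N   <
    [0,1] "park" : NP
    [1,2] "some" : (S/N)\NP
  [2,3] "read" : N

[0,1] NP  lex  "park"
[1,2] (S/N)\NP  lex  "some"
[0,2] S/N  <  k=1
[2,3] N  lex  "read"
[0,3] S  >  k=2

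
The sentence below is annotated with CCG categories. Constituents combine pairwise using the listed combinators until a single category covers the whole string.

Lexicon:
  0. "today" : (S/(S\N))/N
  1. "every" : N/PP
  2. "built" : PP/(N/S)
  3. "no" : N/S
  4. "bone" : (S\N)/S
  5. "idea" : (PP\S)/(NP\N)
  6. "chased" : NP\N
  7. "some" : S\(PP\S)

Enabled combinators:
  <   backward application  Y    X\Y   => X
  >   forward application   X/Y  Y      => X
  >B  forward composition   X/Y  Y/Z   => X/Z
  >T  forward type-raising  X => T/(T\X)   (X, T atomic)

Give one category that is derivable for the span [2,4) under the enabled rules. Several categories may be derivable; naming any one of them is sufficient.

[0,8] S   >
  [0,4] S/(S\N)   >
    [0,1] "today" : (S/(S\N))/N
    [1,4] N   >
      [1,2] "every" : N/PP
      [2,4] PP   >
        [2,3] "built" : PP/(N/S)
        [3,4] "no" : N/S
  [4,8] S\N   >
    [4,5] "bone" : (S\N)/S
    [5,8] S   <
      [5,7] PP\S   >
        [5,6] "idea" : (PP\S)/(NP\N)
        [6,7] "chased" : NP\N
      [7,8] "some" : S\(PP\S)

PP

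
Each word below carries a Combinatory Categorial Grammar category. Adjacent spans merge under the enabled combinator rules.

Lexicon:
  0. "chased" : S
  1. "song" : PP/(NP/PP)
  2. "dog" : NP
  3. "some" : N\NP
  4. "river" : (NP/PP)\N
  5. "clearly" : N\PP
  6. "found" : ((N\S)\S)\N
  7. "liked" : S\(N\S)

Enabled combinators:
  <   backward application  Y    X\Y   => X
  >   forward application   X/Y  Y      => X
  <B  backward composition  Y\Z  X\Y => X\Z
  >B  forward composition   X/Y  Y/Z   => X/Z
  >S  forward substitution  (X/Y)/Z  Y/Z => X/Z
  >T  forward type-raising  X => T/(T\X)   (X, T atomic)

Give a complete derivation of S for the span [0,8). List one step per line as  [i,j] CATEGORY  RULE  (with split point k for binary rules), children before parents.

[0,8] S   <
  [0,7] N\S   <
    [0,1] "chased" : S
    [1,7] (N\S)\S   <
      [1,6] N   <
        [1,5] PP   >
          [1,2] "song" : PP/(NP/PP)
          [2,5] NP/PP   <
            [2,4] N   <
              [2,3] "dog" : NP
              [3,4] "some" : N\NP
            [4,5] "river" : (NP/PP)\N
        [5,6] "clearly" : N\PP
      [6,7] "found" : ((N\S)\S)\N
  [7,8] "liked" : S\(N\S)

[0,1] S  lex  "chased"
[1,2] PP/(NP/PP)  lex  "song"
[2,3] NP  lex  "dog"
[3,4] N\NP  lex  "some"
[2,4] N  <  k=3
[4,5] (NP/PP)\N  lex  "river"
[2,5] NP/PP  <  k=4
[1,5] PP  >  k=2
[5,6] N\PP  lex  "clearly"
[1,6] N  <  k=5
[6,7] ((N\S)\S)\N  lex  "found"
[1,7] (N\S)\S  <  k=6
[0,7] N\S  <  k=1
[7,8] S\(N\S)  lex  "liked"
[0,8] S  <  k=7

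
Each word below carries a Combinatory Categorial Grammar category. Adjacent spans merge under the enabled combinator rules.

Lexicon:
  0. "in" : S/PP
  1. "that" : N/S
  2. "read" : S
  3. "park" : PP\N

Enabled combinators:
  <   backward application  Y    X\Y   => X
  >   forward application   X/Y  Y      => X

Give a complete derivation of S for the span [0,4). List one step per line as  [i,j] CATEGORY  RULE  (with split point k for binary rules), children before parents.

[0,1] S/PP  lex  "in"
[1,2] N/S  lex  "that"
[2,3] S  lex  "read"
[1,3] N  >  k=2
[3,4] PP\N  lex  "park"
[1,4] PP  <  k=3
[0,4] S  >  k=1

[0,4] S   >
  [0,1] "in" : S/PP
  [1,4] PP   <
    [1,3] N   >
      [1,2] "that" : N/S
      [2,3] "read" : S
    [3,4] "park" : PP\N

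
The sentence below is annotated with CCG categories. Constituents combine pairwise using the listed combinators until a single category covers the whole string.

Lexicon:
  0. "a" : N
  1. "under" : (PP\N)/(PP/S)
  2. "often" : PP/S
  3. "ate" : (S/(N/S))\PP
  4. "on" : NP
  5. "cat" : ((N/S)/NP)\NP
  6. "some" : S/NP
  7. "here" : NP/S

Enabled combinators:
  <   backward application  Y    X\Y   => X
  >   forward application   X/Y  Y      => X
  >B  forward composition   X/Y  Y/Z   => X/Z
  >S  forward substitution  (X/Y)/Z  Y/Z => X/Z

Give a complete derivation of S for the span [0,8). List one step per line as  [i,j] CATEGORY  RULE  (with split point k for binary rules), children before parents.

[0,8] S   >
  [0,4] S/(N/S)   <
    [0,3] PP   <
      [0,1] "a" : N
      [1,3] PP\N   >
        [1,2] "under" : (PP\N)/(PP/S)
        [2,3] "often" : PP/S
    [3,4] "ate" : (S/(N/S))\PP
  [4,8] N/S   >B
    [4,7] N/NP   >S
      [4,6] (N/S)/NP   <
        [4,5] "on" : NP
        [5,6] "cat" : ((N/S)/NP)\NP
      [6,7] "some" : S/NP
    [7,8] "here" : NP/S

[0,1] N  lex  "a"
[1,2] (PP\N)/(PP/S)  lex  "under"
[2,3] PP/S  lex  "often"
[1,3] PP\N  >  k=2
[0,3] PP  <  k=1
[3,4] (S/(N/S))\PP  lex  "ate"
[0,4] S/(N/S)  <  k=3
[4,5] NP  lex  "on"
[5,6] ((N/S)/NP)\NP  lex  "cat"
[4,6] (N/S)/NP  <  k=5
[6,7] S/NP  lex  "some"
[4,7] N/NP  >S  k=6
[7,8] NP/S  lex  "here"
[4,8] N/S  >B  k=7
[0,8] S  >  k=4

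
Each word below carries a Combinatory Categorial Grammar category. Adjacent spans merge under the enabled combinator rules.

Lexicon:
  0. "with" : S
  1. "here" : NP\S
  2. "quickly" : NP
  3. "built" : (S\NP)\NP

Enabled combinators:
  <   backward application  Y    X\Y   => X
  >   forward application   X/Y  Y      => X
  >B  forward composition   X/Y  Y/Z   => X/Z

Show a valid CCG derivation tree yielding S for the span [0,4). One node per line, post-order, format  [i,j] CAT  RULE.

[0,1] S  lex  "with"
[1,2] NP\S  lex  "here"
[0,2] NP  <  k=1
[2,3] NP  lex  "quickly"
[3,4] (S\NP)\NP  lex  "built"
[2,4] S\NP  <  k=3
[0,4] S  <  k=2

[0,4] S   <
  [0,2] NP   <
    [0,1] "with" : S
    [1,2] "here" : NP\S
  [2,4] S\NP   <
    [2,3] "quickly" : NP
    [3,4] "built" : (S\NP)\NP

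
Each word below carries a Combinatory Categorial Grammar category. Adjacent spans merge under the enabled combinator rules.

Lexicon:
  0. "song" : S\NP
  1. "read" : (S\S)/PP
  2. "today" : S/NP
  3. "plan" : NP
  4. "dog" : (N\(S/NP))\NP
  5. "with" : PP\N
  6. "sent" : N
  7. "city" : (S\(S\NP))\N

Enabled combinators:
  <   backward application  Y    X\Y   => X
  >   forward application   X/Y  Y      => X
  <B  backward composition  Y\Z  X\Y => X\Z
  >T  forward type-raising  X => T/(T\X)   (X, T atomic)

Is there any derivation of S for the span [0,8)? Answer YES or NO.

YES

[0,8] S   <
  [0,6] S\NP   <B
    [0,1] "song" : S\NP
    [1,6] S\S   >
      [1,2] "read" : (S\S)/PP
      [2,6] PP   <
        [2,5] N   <
          [2,3] "today" : S/NP
          [3,5] N\(S/NP)   <
            [3,4] "plan" : NP
            [4,5] "dog" : (N\(S/NP))\NP
        [5,6] "with" : PP\N
  [6,8] S\(S\NP)   <
    [6,7] "sent" : N
    [7,8] "city" : (S\(S\NP))\N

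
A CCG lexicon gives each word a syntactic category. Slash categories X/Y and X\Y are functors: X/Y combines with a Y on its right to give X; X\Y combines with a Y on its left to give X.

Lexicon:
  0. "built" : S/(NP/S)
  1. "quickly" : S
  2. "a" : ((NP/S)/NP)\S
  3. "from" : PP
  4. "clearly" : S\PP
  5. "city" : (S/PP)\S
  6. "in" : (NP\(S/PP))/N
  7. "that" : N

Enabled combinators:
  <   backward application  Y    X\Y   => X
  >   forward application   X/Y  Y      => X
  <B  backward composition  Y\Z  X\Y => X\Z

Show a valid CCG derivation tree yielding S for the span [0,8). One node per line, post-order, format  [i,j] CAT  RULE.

[0,1] S/(NP/S)  lex  "built"
[1,2] S  lex  "quickly"
[2,3] ((NP/S)/NP)\S  lex  "a"
[1,3] (NP/S)/NP  <  k=2
[3,4] PP  lex  "from"
[4,5] S\PP  lex  "clearly"
[3,5] S  <  k=4
[5,6] (S/PP)\S  lex  "city"
[3,6] S/PP  <  k=5
[6,7] (NP\(S/PP))/N  lex  "in"
[7,8] N  lex  "that"
[6,8] NP\(S/PP)  >  k=7
[3,8] NP  <  k=6
[1,8] NP/S  >  k=3
[0,8] S  >  k=1

[0,8] S   >
  [0,1] "built" : S/(NP/S)
  [1,8] NP/S   >
    [1,3] (NP/S)/NP   <
      [1,2] "quickly" : S
      [2,3] "a" : ((NP/S)/NP)\S
    [3,8] NP   <
      [3,6] S/PP   <
        [3,5] S   <
          [3,4] "from" : PP
          [4,5] "clearly" : S\PP
        [5,6] "city" : (S/PP)\S
      [6,8] NP\(S/PP)   >
        [6,7] "in" : (NP\(S/PP))/N
        [7,8] "that" : N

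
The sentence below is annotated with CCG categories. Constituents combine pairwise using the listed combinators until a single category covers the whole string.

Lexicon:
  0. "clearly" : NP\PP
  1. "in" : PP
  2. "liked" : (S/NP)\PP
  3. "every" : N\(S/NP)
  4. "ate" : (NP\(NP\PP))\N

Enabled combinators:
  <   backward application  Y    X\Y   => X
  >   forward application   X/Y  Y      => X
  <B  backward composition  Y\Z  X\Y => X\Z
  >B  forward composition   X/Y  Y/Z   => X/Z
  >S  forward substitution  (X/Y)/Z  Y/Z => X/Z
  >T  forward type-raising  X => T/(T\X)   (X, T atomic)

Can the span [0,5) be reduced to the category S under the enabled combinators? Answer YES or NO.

NP\PP PP (S/NP)\PP N\(S/NP) (NP\(NP\PP))\N
CKY chart[0,5] = {N/(N\NP), NP, NP/(NP\NP), PP/(PP\NP), S/(S\NP)}; S ∉ chart

NO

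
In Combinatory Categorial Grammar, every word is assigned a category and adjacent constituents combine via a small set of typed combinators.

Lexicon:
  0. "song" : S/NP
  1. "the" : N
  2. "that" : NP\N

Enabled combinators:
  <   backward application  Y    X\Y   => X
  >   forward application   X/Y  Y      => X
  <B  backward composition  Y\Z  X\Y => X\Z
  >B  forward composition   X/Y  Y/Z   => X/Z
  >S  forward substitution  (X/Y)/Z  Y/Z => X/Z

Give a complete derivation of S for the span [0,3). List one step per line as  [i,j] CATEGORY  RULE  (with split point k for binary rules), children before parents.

[0,1] S/NP  lex  "song"
[1,2] N  lex  "the"
[2,3] NP\N  lex  "that"
[1,3] NP  <  k=2
[0,3] S  >  k=1

[0,3] S   >
  [0,1] "song" : S/NP
  [1,3] NP   <
    [1,2] "the" : N
    [2,3] "that" : NP\N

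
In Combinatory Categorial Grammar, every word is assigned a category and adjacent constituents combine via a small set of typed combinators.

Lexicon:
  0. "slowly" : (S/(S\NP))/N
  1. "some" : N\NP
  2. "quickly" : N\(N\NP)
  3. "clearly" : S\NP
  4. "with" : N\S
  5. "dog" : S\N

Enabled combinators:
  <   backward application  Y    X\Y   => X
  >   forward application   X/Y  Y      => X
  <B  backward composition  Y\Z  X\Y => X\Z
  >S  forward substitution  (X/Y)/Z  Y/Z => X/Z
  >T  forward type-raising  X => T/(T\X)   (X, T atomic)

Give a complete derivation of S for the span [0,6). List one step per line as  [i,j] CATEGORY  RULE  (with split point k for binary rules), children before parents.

[0,1] (S/(S\NP))/N  lex  "slowly"
[1,2] N\NP  lex  "some"
[2,3] N\(N\NP)  lex  "quickly"
[1,3] N  <  k=2
[0,3] S/(S\NP)  >  k=1
[3,4] S\NP  lex  "clearly"
[4,5] N\S  lex  "with"
[3,5] N\NP  <B  k=4
[5,6] S\N  lex  "dog"
[3,6] S\NP  <B  k=5
[0,6] S  >  k=3

[0,6] S   >
  [0,3] S/(S\NP)   >
    [0,1] "slowly" : (S/(S\NP))/N
    [1,3] N   <
      [1,2] "some" : N\NP
      [2,3] "quickly" : N\(N\NP)
  [3,6] S\NP   <B
    [3,5] N\NP   <B
      [3,4] "clearly" : S\NP
      [4,5] "with" : N\S
    [5,6] "dog" : S\N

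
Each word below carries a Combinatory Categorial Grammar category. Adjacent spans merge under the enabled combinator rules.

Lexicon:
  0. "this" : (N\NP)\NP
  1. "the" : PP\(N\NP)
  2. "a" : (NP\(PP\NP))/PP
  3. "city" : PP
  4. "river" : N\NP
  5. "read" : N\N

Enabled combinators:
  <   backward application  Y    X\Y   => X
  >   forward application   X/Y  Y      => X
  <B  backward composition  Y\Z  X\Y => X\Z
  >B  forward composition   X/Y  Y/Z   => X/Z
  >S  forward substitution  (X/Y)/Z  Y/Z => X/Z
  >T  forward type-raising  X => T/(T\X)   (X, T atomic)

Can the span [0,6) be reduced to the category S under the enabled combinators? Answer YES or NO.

NO

(N\NP)\NP PP\(N\NP) (NP\(PP\NP))/PP PP N\NP N\N
CKY chart[0,6] = {N, N/(N\N), NP/(NP\N), PP/(PP\N), S/(S\N)}; S ∉ chart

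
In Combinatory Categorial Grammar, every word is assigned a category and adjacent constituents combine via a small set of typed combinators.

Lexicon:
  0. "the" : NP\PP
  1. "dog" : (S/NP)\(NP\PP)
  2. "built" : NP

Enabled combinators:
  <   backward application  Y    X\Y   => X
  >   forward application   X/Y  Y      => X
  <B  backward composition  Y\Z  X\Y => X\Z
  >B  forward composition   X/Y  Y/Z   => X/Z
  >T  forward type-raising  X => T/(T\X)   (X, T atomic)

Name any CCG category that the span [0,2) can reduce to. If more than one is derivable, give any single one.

[0,3] S   >
  [0,2] S/NP   <
    [0,1] "the" : NP\PP
    [1,2] "dog" : (S/NP)\(NP\PP)
  [2,3] "built" : NP

S/NP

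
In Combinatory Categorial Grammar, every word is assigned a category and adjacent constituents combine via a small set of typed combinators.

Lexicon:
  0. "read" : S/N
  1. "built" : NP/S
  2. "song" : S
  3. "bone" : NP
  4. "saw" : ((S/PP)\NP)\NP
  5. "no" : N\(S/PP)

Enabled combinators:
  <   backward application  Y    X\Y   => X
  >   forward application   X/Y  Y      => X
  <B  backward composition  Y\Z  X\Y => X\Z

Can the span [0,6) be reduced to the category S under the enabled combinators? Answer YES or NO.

YES

[0,6] S   >
  [0,1] "read" : S/N
  [1,6] N   <
    [1,3] NP   >
      [1,2] "built" : NP/S
      [2,3] "song" : S
    [3,6] N\NP   <B
      [3,5] (S/PP)\NP   <
        [3,4] "bone" : NP
        [4,5] "saw" : ((S/PP)\NP)\NP
      [5,6] "no" : N\(S/PP)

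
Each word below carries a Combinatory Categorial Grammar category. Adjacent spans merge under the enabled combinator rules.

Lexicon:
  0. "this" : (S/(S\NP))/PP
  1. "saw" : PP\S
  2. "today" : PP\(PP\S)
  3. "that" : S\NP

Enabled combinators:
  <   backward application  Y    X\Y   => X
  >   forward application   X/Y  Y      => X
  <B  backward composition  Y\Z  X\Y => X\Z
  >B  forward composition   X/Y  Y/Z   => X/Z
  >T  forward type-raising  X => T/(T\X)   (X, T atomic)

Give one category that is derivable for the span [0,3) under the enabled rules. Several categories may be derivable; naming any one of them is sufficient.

S/(S\NP)

[0,4] S   >
  [0,3] S/(S\NP)   >
    [0,1] "this" : (S/(S\NP))/PP
    [1,3] PP   <
      [1,2] "saw" : PP\S
      [2,3] "today" : PP\(PP\S)
  [3,4] "that" : S\NP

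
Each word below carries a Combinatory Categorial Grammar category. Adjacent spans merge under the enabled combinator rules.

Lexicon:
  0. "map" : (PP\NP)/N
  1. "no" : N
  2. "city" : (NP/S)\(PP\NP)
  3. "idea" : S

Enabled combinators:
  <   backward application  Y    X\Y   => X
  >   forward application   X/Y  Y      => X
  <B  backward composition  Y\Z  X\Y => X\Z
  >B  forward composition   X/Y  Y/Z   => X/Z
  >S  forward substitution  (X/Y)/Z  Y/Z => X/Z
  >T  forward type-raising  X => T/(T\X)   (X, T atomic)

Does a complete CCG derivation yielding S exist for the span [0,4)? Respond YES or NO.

(PP\NP)/N N (NP/S)\(PP\NP) S
CKY chart[0,4] = {N/(N\NP), NP, NP/(NP\NP), NP/(S\S), PP/(PP\NP), S/(S\NP)}; S ∉ chart

NO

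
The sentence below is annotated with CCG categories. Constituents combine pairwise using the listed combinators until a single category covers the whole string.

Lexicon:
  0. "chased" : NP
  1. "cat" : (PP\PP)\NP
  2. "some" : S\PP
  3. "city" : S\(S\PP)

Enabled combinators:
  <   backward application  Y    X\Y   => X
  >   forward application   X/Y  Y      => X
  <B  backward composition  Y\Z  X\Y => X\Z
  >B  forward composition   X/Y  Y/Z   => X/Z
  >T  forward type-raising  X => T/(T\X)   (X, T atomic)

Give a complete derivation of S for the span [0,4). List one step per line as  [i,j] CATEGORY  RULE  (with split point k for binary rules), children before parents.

[0,1] NP  lex  "chased"
[1,2] (PP\PP)\NP  lex  "cat"
[0,2] PP\PP  <  k=1
[2,3] S\PP  lex  "some"
[0,3] S\PP  <B  k=2
[3,4] S\(S\PP)  lex  "city"
[0,4] S  <  k=3

[0,4] S   <
  [0,3] S\PP   <B
    [0,2] PP\PP   <
      [0,1] "chased" : NP
      [1,2] "cat" : (PP\PP)\NP
    [2,3] "some" : S\PP
  [3,4] "city" : S\(S\PP)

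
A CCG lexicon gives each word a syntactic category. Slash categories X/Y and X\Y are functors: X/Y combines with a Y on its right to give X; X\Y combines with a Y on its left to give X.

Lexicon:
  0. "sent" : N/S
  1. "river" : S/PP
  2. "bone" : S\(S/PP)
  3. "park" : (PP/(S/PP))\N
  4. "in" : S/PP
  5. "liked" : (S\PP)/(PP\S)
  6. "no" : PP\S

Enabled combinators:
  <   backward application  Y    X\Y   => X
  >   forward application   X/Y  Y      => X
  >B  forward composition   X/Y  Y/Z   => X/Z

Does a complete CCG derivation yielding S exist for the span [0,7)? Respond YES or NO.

YES

[0,7] S   <
  [0,5] PP   >
    [0,4] PP/(S/PP)   <
      [0,3] N   >
        [0,1] "sent" : N/S
        [1,3] S   <
          [1,2] "river" : S/PP
          [2,3] "bone" : S\(S/PP)
      [3,4] "park" : (PP/(S/PP))\N
    [4,5] "in" : S/PP
  [5,7] S\PP   >
    [5,6] "liked" : (S\PP)/(PP\S)
    [6,7] "no" : PP\S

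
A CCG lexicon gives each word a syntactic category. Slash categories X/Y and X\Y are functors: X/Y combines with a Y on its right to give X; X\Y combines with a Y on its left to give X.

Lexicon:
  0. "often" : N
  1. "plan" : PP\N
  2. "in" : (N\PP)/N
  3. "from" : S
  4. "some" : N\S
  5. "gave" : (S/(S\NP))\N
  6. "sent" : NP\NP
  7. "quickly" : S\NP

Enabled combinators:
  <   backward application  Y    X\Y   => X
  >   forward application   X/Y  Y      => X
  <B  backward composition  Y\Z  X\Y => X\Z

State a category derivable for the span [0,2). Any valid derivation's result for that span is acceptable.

PP

[0,8] S   >
  [0,6] S/(S\NP)   <
    [0,5] N   <
      [0,2] PP   <
        [0,1] "often" : N
        [1,2] "plan" : PP\N
      [2,5] N\PP   >
        [2,3] "in" : (N\PP)/N
        [3,5] N   <
          [3,4] "from" : S
          [4,5] "some" : N\S
    [5,6] "gave" : (S/(S\NP))\N
  [6,8] S\NP   <B
    [6,7] "sent" : NP\NP
    [7,8] "quickly" : S\NP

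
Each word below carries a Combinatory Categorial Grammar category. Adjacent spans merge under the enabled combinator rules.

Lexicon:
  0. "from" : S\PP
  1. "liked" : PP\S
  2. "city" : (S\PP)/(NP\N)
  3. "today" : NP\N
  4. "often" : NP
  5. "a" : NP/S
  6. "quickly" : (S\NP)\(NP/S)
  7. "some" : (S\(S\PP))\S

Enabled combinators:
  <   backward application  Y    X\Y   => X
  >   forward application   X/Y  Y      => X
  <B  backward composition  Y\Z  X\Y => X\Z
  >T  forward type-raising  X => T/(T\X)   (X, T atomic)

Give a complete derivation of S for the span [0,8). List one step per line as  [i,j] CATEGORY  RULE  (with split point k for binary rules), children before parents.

[0,8] S   <
  [0,4] S\PP   <B
    [0,1] "from" : S\PP
    [1,4] S\S   <B
      [1,2] "liked" : PP\S
      [2,4] S\PP   >
        [2,3] "city" : (S\PP)/(NP\N)
        [3,4] "today" : NP\N
  [4,8] S\(S\PP)   <
    [4,7] S   <
      [4,5] "often" : NP
      [5,7] S\NP   <
        [5,6] "a" : NP/S
        [6,7] "quickly" : (S\NP)\(NP/S)
    [7,8] "some" : (S\(S\PP))\S

[0,1] S\PP  lex  "from"
[1,2] PP\S  lex  "liked"
[2,3] (S\PP)/(NP\N)  lex  "city"
[3,4] NP\N  lex  "today"
[2,4] S\PP  >  k=3
[1,4] S\S  <B  k=2
[0,4] S\PP  <B  k=1
[4,5] NP  lex  "often"
[5,6] NP/S  lex  "a"
[6,7] (S\NP)\(NP/S)  lex  "quickly"
[5,7] S\NP  <  k=6
[4,7] S  <  k=5
[7,8] (S\(S\PP))\S  lex  "some"
[4,8] S\(S\PP)  <  k=7
[0,8] S  <  k=4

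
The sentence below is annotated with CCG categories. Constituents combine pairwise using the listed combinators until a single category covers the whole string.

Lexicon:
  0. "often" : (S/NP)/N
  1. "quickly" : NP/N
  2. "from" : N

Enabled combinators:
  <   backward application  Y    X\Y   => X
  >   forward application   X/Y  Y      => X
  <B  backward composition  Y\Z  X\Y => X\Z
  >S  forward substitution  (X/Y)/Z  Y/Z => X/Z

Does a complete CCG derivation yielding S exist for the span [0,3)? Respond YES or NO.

YES

[0,3] S   >
  [0,2] S/N   >S
    [0,1] "often" : (S/NP)/N
    [1,2] "quickly" : NP/N
  [2,3] "from" : N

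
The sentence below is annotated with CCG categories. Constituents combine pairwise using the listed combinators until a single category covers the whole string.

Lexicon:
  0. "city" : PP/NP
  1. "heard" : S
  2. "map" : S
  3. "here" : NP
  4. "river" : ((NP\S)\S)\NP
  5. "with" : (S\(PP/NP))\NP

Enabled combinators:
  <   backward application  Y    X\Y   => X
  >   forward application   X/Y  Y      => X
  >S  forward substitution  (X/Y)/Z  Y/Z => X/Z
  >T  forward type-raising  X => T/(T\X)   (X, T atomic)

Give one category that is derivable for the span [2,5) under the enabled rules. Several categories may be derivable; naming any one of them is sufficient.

NP\S

[0,6] S   <
  [0,1] "city" : PP/NP
  [1,6] S\(PP/NP)   <
    [1,5] NP   <
      [1,2] "heard" : S
      [2,5] NP\S   <
        [2,3] "map" : S
        [3,5] (NP\S)\S   <
          [3,4] "here" : NP
          [4,5] "river" : ((NP\S)\S)\NP
    [5,6] "with" : (S\(PP/NP))\NP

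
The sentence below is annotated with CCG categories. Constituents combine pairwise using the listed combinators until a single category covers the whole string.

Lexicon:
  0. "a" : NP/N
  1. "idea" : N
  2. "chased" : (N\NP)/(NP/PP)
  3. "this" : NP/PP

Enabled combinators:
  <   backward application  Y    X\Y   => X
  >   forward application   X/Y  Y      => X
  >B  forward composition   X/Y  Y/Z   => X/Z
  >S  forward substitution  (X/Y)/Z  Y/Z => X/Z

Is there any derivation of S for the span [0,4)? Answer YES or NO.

NO

NP/N N (N\NP)/(NP/PP) NP/PP
CKY chart[0,4] = {N}; S ∉ chart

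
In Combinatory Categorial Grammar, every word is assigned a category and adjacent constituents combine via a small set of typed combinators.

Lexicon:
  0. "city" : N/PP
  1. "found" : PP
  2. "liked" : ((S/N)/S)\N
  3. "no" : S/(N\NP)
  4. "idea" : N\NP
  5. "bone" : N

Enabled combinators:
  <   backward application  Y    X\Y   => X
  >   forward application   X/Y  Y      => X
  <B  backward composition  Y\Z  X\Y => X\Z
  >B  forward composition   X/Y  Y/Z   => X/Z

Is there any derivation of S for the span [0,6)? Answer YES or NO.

YES

[0,6] S   >
  [0,5] S/N   >
    [0,3] (S/N)/S   <
      [0,2] N   >
        [0,1] "city" : N/PP
        [1,2] "found" : PP
      [2,3] "liked" : ((S/N)/S)\N
    [3,5] S   >
      [3,4] "no" : S/(N\NP)
      [4,5] "idea" : N\NP
  [5,6] "bone" : N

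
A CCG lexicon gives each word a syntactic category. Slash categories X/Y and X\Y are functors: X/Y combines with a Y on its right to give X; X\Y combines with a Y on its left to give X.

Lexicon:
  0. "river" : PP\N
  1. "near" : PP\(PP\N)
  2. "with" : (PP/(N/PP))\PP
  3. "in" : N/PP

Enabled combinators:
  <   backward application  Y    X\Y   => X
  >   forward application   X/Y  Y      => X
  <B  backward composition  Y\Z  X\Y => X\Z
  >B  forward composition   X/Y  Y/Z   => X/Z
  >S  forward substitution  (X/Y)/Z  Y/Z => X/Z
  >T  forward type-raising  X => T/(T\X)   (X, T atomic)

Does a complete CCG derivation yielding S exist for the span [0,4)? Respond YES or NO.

NO

PP\N PP\(PP\N) (PP/(N/PP))\PP N/PP
CKY chart[0,4] = {N/(N\PP), NP/(NP\PP), PP, PP/(PP\PP), S/(S\PP)}; S ∉ chart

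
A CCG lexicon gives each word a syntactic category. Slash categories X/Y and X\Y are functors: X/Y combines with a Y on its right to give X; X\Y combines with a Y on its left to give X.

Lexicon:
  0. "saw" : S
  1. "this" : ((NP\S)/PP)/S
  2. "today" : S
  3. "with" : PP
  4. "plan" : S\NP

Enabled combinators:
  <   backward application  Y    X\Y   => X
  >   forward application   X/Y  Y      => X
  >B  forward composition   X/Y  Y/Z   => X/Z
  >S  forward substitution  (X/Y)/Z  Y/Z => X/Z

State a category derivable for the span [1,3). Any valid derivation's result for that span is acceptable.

[0,5] S   <
  [0,4] NP   <
    [0,1] "saw" : S
    [1,4] NP\S   >
      [1,3] (NP\S)/PP   >
        [1,2] "this" : ((NP\S)/PP)/S
        [2,3] "today" : S
      [3,4] "with" : PP
  [4,5] "plan" : S\NP

(NP\S)/PP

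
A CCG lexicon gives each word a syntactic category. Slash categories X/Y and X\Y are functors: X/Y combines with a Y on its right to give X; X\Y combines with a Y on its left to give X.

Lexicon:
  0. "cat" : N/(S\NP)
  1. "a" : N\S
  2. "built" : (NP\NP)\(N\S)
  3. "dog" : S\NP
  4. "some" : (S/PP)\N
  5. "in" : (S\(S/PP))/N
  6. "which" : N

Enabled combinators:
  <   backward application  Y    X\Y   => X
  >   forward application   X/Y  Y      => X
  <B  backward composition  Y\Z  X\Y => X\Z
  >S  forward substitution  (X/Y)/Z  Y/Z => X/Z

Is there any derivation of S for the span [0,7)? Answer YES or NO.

YES

[0,7] S   <
  [0,5] S/PP   <
    [0,4] N   >
      [0,1] "cat" : N/(S\NP)
      [1,4] S\NP   <B
        [1,3] NP\NP   <
          [1,2] "a" : N\S
          [2,3] "built" : (NP\NP)\(N\S)
        [3,4] "dog" : S\NP
    [4,5] "some" : (S/PP)\N
  [5,7] S\(S/PP)   >
    [5,6] "in" : (S\(S/PP))/N
    [6,7] "which" : N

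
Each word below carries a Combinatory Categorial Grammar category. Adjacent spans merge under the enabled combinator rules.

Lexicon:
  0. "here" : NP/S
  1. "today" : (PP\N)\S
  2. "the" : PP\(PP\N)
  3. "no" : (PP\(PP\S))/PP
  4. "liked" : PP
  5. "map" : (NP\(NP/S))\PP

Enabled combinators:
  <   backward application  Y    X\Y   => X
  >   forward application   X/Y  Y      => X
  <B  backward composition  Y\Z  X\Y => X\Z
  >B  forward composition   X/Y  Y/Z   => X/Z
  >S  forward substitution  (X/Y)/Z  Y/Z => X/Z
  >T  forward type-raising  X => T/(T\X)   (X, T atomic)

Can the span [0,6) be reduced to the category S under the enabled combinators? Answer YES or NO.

NO

NP/S (PP\N)\S PP\(PP\N) (PP\(PP\S))/PP PP (NP\(NP/S))\PP
CKY chart[0,6] = {N/(N\NP), NP, NP/(NP\NP), PP/(PP\NP), S/(S\NP)}; S ∉ chart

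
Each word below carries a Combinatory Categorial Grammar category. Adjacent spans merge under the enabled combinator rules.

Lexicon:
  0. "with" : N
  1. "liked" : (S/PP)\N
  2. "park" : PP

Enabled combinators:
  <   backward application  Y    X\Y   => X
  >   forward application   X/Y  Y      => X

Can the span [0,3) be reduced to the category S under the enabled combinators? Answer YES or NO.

[0,3] S   >
  [0,2] S/PP   <
    [0,1] "with" : N
    [1,2] "liked" : (S/PP)\N
  [2,3] "park" : PP

YES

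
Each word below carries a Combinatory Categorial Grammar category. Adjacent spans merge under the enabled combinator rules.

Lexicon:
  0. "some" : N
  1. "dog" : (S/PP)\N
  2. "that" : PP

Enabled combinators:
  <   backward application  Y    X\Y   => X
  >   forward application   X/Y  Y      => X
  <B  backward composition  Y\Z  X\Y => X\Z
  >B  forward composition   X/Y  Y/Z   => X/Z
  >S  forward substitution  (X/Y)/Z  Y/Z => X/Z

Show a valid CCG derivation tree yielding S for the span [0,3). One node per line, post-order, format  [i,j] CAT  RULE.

[0,1] N  lex  "some"
[1,2] (S/PP)\N  lex  "dog"
[0,2] S/PP  <  k=1
[2,3] PP  lex  "that"
[0,3] S  >  k=2

[0,3] S   >
  [0,2] S/PP   <
    [0,1] "some" : N
    [1,2] "dog" : (S/PP)\N
  [2,3] "that" : PP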